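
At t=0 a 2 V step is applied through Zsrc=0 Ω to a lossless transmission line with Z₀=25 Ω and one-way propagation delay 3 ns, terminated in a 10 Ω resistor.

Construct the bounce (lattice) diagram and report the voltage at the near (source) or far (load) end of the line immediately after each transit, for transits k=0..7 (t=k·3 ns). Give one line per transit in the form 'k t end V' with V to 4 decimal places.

Γ_L=-0.428571, Γ_S=-1.000000; launch V₁=2·25/25=2.000000
k=0 src: V=2.0000
k=1 load: inc=2.000000, refl=2.000000·-0.428571=-0.8571; V=0.000000+2.000000+-0.857143=1.1429
k=2 src: inc=-0.857143, refl=-0.857143·-1.000000=0.8571; V=2.000000+-0.857143+0.857143=2.0000
k=3 load: inc=0.857143, refl=0.857143·-0.428571=-0.3673; V=1.142857+0.857143+-0.367347=1.6327
k=4 src: inc=-0.367347, refl=-0.367347·-1.000000=0.3673; V=2.000000+-0.367347+0.367347=2.0000
k=5 load: inc=0.367347, refl=0.367347·-0.428571=-0.1574; V=1.632653+0.367347+-0.157434=1.8426
k=6 src: inc=-0.157434, refl=-0.157434·-1.000000=0.1574; V=2.000000+-0.157434+0.157434=2.0000
k=7 load: inc=0.157434, refl=0.157434·-0.428571=-0.0675; V=1.842566+0.157434+-0.067472=1.9325

0 0 source 2.0000
1 3 load 1.1429
2 6 source 2.0000
3 9 load 1.6327
4 12 source 2.0000
5 15 load 1.8426
6 18 source 2.0000
7 21 load 1.9325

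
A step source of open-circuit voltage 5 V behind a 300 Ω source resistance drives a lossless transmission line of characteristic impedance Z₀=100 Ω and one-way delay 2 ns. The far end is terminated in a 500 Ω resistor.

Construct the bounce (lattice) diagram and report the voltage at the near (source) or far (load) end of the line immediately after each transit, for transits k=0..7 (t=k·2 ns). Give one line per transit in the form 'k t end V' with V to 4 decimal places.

Γ_L=0.666667, Γ_S=0.500000; launch V₁=5·100/400=1.250000
k=0 src: V=1.2500
k=1 load: inc=1.250000, refl=1.250000·0.666667=0.8333; V=0.000000+1.250000+0.833333=2.0833
k=2 src: inc=0.833333, refl=0.833333·0.500000=0.4167; V=1.250000+0.833333+0.416667=2.5000
k=3 load: inc=0.416667, refl=0.416667·0.666667=0.2778; V=2.083333+0.416667+0.277778=2.7778
k=4 src: inc=0.277778, refl=0.277778·0.500000=0.1389; V=2.500000+0.277778+0.138889=2.9167
k=5 load: inc=0.138889, refl=0.138889·0.666667=0.0926; V=2.777778+0.138889+0.092593=3.0093
k=6 src: inc=0.092593, refl=0.092593·0.500000=0.0463; V=2.916667+0.092593+0.046296=3.0556
k=7 load: inc=0.046296, refl=0.046296·0.666667=0.0309; V=3.009259+0.046296+0.030864=3.0864

0 0 source 1.2500
1 2 load 2.0833
2 4 source 2.5000
3 6 load 2.7778
4 8 source 2.9167
5 10 load 3.0093
6 12 source 3.0556
7 14 load 3.0864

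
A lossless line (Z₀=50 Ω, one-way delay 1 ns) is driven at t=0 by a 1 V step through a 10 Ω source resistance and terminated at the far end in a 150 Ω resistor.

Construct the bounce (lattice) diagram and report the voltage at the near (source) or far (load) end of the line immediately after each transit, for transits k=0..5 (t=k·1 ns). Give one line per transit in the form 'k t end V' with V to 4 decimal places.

Γ_L=0.500000, Γ_S=-0.666667; launch V₁=1·50/60=0.833333
k=0 src: V=0.8333
k=1 load: inc=0.833333, refl=0.833333·0.500000=0.4167; V=0.000000+0.833333+0.416667=1.2500
k=2 src: inc=0.416667, refl=0.416667·-0.666667=-0.2778; V=0.833333+0.416667+-0.277778=0.9722
k=3 load: inc=-0.277778, refl=-0.277778·0.500000=-0.1389; V=1.250000+-0.277778+-0.138889=0.8333
k=4 src: inc=-0.138889, refl=-0.138889·-0.666667=0.0926; V=0.972222+-0.138889+0.092593=0.9259
k=5 load: inc=0.092593, refl=0.092593·0.500000=0.0463; V=0.833333+0.092593+0.046296=0.9722

0 0 source 0.8333
1 1 load 1.2500
2 2 source 0.9722
3 3 load 0.8333
4 4 source 0.9259
5 5 load 0.9722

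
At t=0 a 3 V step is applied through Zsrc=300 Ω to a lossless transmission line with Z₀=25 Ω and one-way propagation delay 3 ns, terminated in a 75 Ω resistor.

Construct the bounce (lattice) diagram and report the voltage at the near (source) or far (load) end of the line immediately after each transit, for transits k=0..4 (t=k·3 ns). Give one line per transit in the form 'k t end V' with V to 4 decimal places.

Γ_L=0.500000, Γ_S=0.846154; launch V₁=3·25/325=0.230769
k=0 src: V=0.2308
k=1 load: inc=0.230769, refl=0.230769·0.500000=0.1154; V=0.000000+0.230769+0.115385=0.3462
k=2 src: inc=0.115385, refl=0.115385·0.846154=0.0976; V=0.230769+0.115385+0.097633=0.4438
k=3 load: inc=0.097633, refl=0.097633·0.500000=0.0488; V=0.346154+0.097633+0.048817=0.4926
k=4 src: inc=0.048817, refl=0.048817·0.846154=0.0413; V=0.443787+0.048817+0.041306=0.5339

0 0 source 0.2308
1 3 load 0.3462
2 6 source 0.4438
3 9 load 0.4926
4 12 source 0.5339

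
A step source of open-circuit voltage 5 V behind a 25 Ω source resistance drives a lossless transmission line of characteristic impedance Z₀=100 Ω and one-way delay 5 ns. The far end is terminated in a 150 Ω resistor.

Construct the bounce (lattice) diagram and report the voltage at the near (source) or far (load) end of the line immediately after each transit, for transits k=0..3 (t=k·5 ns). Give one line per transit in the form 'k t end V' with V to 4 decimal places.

Γ_L=0.200000, Γ_S=-0.600000; launch V₁=5·100/125=4.000000
k=0 src: V=4.0000
k=1 load: inc=4.000000, refl=4.000000·0.200000=0.8000; V=0.000000+4.000000+0.800000=4.8000
k=2 src: inc=0.800000, refl=0.800000·-0.600000=-0.4800; V=4.000000+0.800000+-0.480000=4.3200
k=3 load: inc=-0.480000, refl=-0.480000·0.200000=-0.0960; V=4.800000+-0.480000+-0.096000=4.2240

0 0 source 4.0000
1 5 load 4.8000
2 10 source 4.3200
3 15 load 4.2240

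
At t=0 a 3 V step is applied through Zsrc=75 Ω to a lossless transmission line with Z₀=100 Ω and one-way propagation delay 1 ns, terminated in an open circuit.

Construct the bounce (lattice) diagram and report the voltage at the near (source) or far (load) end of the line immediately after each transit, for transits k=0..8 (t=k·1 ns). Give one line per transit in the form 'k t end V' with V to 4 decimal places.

0 0 source 1.7143
1 1 load 3.4286
2 2 source 3.1837
3 3 load 2.9388
4 4 source 2.9738
5 5 load 3.0087
6 6 source 3.0037
7 7 load 2.9988
8 8 source 2.9995

Γ_L=1.000000, Γ_S=-0.142857; launch V₁=3·100/175=1.714286
k=0 src: V=1.7143
k=1 load: inc=1.714286, refl=1.714286·1.000000=1.7143; V=0.000000+1.714286+1.714286=3.4286
k=2 src: inc=1.714286, refl=1.714286·-0.142857=-0.2449; V=1.714286+1.714286+-0.244898=3.1837
k=3 load: inc=-0.244898, refl=-0.244898·1.000000=-0.2449; V=3.428571+-0.244898+-0.244898=2.9388
k=4 src: inc=-0.244898, refl=-0.244898·-0.142857=0.0350; V=3.183673+-0.244898+0.034985=2.9738
k=5 load: inc=0.034985, refl=0.034985·1.000000=0.0350; V=2.938776+0.034985+0.034985=3.0087
k=6 src: inc=0.034985, refl=0.034985·-0.142857=-0.0050; V=2.973761+0.034985+-0.004998=3.0037
k=7 load: inc=-0.004998, refl=-0.004998·1.000000=-0.0050; V=3.008746+-0.004998+-0.004998=2.9988
k=8 src: inc=-0.004998, refl=-0.004998·-0.142857=0.0007; V=3.003748+-0.004998+0.000714=2.9995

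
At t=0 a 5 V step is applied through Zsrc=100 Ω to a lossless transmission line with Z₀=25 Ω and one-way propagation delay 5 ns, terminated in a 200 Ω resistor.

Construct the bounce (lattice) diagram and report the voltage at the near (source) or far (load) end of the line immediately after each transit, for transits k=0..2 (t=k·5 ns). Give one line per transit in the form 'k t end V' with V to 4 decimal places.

Γ_L=0.777778, Γ_S=0.600000; launch V₁=5·25/125=1.000000
k=0 src: V=1.0000
k=1 load: inc=1.000000, refl=1.000000·0.777778=0.7778; V=0.000000+1.000000+0.777778=1.7778
k=2 src: inc=0.777778, refl=0.777778·0.600000=0.4667; V=1.000000+0.777778+0.466667=2.2444

0 0 source 1.0000
1 5 load 1.7778
2 10 source 2.2444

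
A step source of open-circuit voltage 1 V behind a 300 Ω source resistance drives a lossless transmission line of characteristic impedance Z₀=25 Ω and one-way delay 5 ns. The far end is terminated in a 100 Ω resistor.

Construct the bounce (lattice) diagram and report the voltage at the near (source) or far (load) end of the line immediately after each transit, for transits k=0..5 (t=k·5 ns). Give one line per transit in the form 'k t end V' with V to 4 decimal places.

Γ_L=0.600000, Γ_S=0.846154; launch V₁=1·25/325=0.076923
k=0 src: V=0.0769
k=1 load: inc=0.076923, refl=0.076923·0.600000=0.0462; V=0.000000+0.076923+0.046154=0.1231
k=2 src: inc=0.046154, refl=0.046154·0.846154=0.0391; V=0.076923+0.046154+0.039053=0.1621
k=3 load: inc=0.039053, refl=0.039053·0.600000=0.0234; V=0.123077+0.039053+0.023432=0.1856
k=4 src: inc=0.023432, refl=0.023432·0.846154=0.0198; V=0.162130+0.023432+0.019827=0.2054
k=5 load: inc=0.019827, refl=0.019827·0.600000=0.0119; V=0.185562+0.019827+0.011896=0.2173

0 0 source 0.0769
1 5 load 0.1231
2 10 source 0.1621
3 15 load 0.1856
4 20 source 0.2054
5 25 load 0.2173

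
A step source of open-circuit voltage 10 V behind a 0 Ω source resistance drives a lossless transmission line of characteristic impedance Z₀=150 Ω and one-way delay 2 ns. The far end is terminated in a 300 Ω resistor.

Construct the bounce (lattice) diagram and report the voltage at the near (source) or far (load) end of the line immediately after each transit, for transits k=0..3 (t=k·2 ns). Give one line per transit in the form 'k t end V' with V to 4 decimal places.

Γ_L=0.333333, Γ_S=-1.000000; launch V₁=10·150/150=10.000000
k=0 src: V=10.0000
k=1 load: inc=10.000000, refl=10.000000·0.333333=3.3333; V=0.000000+10.000000+3.333333=13.3333
k=2 src: inc=3.333333, refl=3.333333·-1.000000=-3.3333; V=10.000000+3.333333+-3.333333=10.0000
k=3 load: inc=-3.333333, refl=-3.333333·0.333333=-1.1111; V=13.333333+-3.333333+-1.111111=8.8889

0 0 source 10.0000
1 2 load 13.3333
2 4 source 10.0000
3 6 load 8.8889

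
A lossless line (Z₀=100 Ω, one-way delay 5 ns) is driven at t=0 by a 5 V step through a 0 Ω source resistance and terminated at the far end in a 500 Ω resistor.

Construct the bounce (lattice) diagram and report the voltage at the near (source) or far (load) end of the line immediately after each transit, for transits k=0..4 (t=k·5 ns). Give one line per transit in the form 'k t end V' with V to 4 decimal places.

Γ_L=0.666667, Γ_S=-1.000000; launch V₁=5·100/100=5.000000
k=0 src: V=5.0000
k=1 load: inc=5.000000, refl=5.000000·0.666667=3.3333; V=0.000000+5.000000+3.333333=8.3333
k=2 src: inc=3.333333, refl=3.333333·-1.000000=-3.3333; V=5.000000+3.333333+-3.333333=5.0000
k=3 load: inc=-3.333333, refl=-3.333333·0.666667=-2.2222; V=8.333333+-3.333333+-2.222222=2.7778
k=4 src: inc=-2.222222, refl=-2.222222·-1.000000=2.2222; V=5.000000+-2.222222+2.222222=5.0000

0 0 source 5.0000
1 5 load 8.3333
2 10 source 5.0000
3 15 load 2.7778
4 20 source 5.0000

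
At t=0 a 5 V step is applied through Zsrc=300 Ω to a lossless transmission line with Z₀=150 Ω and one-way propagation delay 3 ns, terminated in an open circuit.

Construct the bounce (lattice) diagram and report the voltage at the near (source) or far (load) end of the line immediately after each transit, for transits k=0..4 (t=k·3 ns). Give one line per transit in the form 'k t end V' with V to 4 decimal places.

0 0 source 1.6667
1 3 load 3.3333
2 6 source 3.8889
3 9 load 4.4444
4 12 source 4.6296

Γ_L=1.000000, Γ_S=0.333333; launch V₁=5·150/450=1.666667
k=0 src: V=1.6667
k=1 load: inc=1.666667, refl=1.666667·1.000000=1.6667; V=0.000000+1.666667+1.666667=3.3333
k=2 src: inc=1.666667, refl=1.666667·0.333333=0.5556; V=1.666667+1.666667+0.555556=3.8889
k=3 load: inc=0.555556, refl=0.555556·1.000000=0.5556; V=3.333333+0.555556+0.555556=4.4444
k=4 src: inc=0.555556, refl=0.555556·0.333333=0.1852; V=3.888889+0.555556+0.185185=4.6296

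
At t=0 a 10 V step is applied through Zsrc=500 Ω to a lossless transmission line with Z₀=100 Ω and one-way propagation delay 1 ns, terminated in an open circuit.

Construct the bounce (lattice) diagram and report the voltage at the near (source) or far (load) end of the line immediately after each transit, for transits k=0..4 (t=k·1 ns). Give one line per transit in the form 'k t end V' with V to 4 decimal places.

Γ_L=1.000000, Γ_S=0.666667; launch V₁=10·100/600=1.666667
k=0 src: V=1.6667
k=1 load: inc=1.666667, refl=1.666667·1.000000=1.6667; V=0.000000+1.666667+1.666667=3.3333
k=2 src: inc=1.666667, refl=1.666667·0.666667=1.1111; V=1.666667+1.666667+1.111111=4.4444
k=3 load: inc=1.111111, refl=1.111111·1.000000=1.1111; V=3.333333+1.111111+1.111111=5.5556
k=4 src: inc=1.111111, refl=1.111111·0.666667=0.7407; V=4.444444+1.111111+0.740741=6.2963

0 0 source 1.6667
1 1 load 3.3333
2 2 source 4.4444
3 3 load 5.5556
4 4 source 6.2963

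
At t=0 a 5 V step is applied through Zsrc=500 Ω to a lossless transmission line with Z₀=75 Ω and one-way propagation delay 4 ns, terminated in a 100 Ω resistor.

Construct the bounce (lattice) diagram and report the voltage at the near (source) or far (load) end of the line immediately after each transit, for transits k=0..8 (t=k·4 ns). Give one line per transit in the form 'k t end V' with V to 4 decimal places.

0 0 source 0.6522
1 4 load 0.7453
2 8 source 0.8142
3 12 load 0.8240
4 16 source 0.8313
5 20 load 0.8324
6 24 source 0.8331
7 28 load 0.8332
8 32 source 0.8333

Γ_L=0.142857, Γ_S=0.739130; launch V₁=5·75/575=0.652174
k=0 src: V=0.6522
k=1 load: inc=0.652174, refl=0.652174·0.142857=0.0932; V=0.000000+0.652174+0.093168=0.7453
k=2 src: inc=0.093168, refl=0.093168·0.739130=0.0689; V=0.652174+0.093168+0.068863=0.8142
k=3 load: inc=0.068863, refl=0.068863·0.142857=0.0098; V=0.745342+0.068863+0.009838=0.8240
k=4 src: inc=0.009838, refl=0.009838·0.739130=0.0073; V=0.814205+0.009838+0.007271=0.8313
k=5 load: inc=0.007271, refl=0.007271·0.142857=0.0010; V=0.824042+0.007271+0.001039=0.8324
k=6 src: inc=0.001039, refl=0.001039·0.739130=0.0008; V=0.831314+0.001039+0.000768=0.8331
k=7 load: inc=0.000768, refl=0.000768·0.142857=0.0001; V=0.832352+0.000768+0.000110=0.8332
k=8 src: inc=0.000110, refl=0.000110·0.739130=0.0001; V=0.833120+0.000110+0.000081=0.8333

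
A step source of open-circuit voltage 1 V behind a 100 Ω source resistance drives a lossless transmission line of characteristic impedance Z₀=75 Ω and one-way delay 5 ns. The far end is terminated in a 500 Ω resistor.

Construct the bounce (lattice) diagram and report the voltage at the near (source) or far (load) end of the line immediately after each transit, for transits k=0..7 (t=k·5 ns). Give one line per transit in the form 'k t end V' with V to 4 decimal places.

Γ_L=0.739130, Γ_S=0.142857; launch V₁=1·75/175=0.428571
k=0 src: V=0.4286
k=1 load: inc=0.428571, refl=0.428571·0.739130=0.3168; V=0.000000+0.428571+0.316770=0.7453
k=2 src: inc=0.316770, refl=0.316770·0.142857=0.0453; V=0.428571+0.316770+0.045253=0.7906
k=3 load: inc=0.045253, refl=0.045253·0.739130=0.0334; V=0.745342+0.045253+0.033448=0.8240
k=4 src: inc=0.033448, refl=0.033448·0.142857=0.0048; V=0.790594+0.033448+0.004778=0.8288
k=5 load: inc=0.004778, refl=0.004778·0.739130=0.0035; V=0.824042+0.004778+0.003532=0.8324
k=6 src: inc=0.003532, refl=0.003532·0.142857=0.0005; V=0.828821+0.003532+0.000505=0.8329
k=7 load: inc=0.000505, refl=0.000505·0.739130=0.0004; V=0.832352+0.000505+0.000373=0.8332

0 0 source 0.4286
1 5 load 0.7453
2 10 source 0.7906
3 15 load 0.8240
4 20 source 0.8288
5 25 load 0.8324
6 30 source 0.8329
7 35 load 0.8332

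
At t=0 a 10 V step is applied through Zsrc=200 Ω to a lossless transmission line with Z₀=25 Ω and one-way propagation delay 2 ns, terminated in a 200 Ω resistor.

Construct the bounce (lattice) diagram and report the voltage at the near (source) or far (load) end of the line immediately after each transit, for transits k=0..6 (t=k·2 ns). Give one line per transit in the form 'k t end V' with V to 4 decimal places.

0 0 source 1.1111
1 2 load 1.9753
2 4 source 2.6475
3 6 load 3.1702
4 8 source 3.5769
5 10 load 3.8931
6 12 source 4.1391

Γ_L=0.777778, Γ_S=0.777778; launch V₁=10·25/225=1.111111
k=0 src: V=1.1111
k=1 load: inc=1.111111, refl=1.111111·0.777778=0.8642; V=0.000000+1.111111+0.864198=1.9753
k=2 src: inc=0.864198, refl=0.864198·0.777778=0.6722; V=1.111111+0.864198+0.672154=2.6475
k=3 load: inc=0.672154, refl=0.672154·0.777778=0.5228; V=1.975309+0.672154+0.522786=3.1702
k=4 src: inc=0.522786, refl=0.522786·0.777778=0.4066; V=2.647462+0.522786+0.406611=3.5769
k=5 load: inc=0.406611, refl=0.406611·0.777778=0.3163; V=3.170248+0.406611+0.316253=3.8931
k=6 src: inc=0.316253, refl=0.316253·0.777778=0.2460; V=3.576860+0.316253+0.245975=4.1391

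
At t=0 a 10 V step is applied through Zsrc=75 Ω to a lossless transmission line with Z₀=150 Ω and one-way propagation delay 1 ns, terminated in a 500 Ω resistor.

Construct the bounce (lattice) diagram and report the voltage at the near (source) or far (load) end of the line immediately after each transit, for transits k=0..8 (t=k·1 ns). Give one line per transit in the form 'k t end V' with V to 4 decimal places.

0 0 source 6.6667
1 1 load 10.2564
2 2 source 9.0598
3 3 load 8.4155
4 4 source 8.6303
5 5 load 8.7459
6 6 source 8.7074
7 7 load 8.6866
8 8 source 8.6935

Γ_L=0.538462, Γ_S=-0.333333; launch V₁=10·150/225=6.666667
k=0 src: V=6.6667
k=1 load: inc=6.666667, refl=6.666667·0.538462=3.5897; V=0.000000+6.666667+3.589744=10.2564
k=2 src: inc=3.589744, refl=3.589744·-0.333333=-1.1966; V=6.666667+3.589744+-1.196581=9.0598
k=3 load: inc=-1.196581, refl=-1.196581·0.538462=-0.6443; V=10.256410+-1.196581+-0.644313=8.4155
k=4 src: inc=-0.644313, refl=-0.644313·-0.333333=0.2148; V=9.059829+-0.644313+0.214771=8.6303
k=5 load: inc=0.214771, refl=0.214771·0.538462=0.1156; V=8.415516+0.214771+0.115646=8.7459
k=6 src: inc=0.115646, refl=0.115646·-0.333333=-0.0385; V=8.630287+0.115646+-0.038549=8.7074
k=7 load: inc=-0.038549, refl=-0.038549·0.538462=-0.0208; V=8.745933+-0.038549+-0.020757=8.6866
k=8 src: inc=-0.020757, refl=-0.020757·-0.333333=0.0069; V=8.707384+-0.020757+0.006919=8.6935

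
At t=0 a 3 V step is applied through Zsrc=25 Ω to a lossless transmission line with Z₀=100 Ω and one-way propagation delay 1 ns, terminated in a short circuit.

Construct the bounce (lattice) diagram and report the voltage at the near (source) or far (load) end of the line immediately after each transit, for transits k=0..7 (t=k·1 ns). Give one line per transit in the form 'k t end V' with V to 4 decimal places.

0 0 source 2.4000
1 1 load 0.0000
2 2 source 1.4400
3 3 load 0.0000
4 4 source 0.8640
5 5 load 0.0000
6 6 source 0.5184
7 7 load 0.0000

Γ_L=-1.000000, Γ_S=-0.600000; launch V₁=3·100/125=2.400000
k=0 src: V=2.4000
k=1 load: inc=2.400000, refl=2.400000·-1.000000=-2.4000; V=0.000000+2.400000+-2.400000=0.0000
k=2 src: inc=-2.400000, refl=-2.400000·-0.600000=1.4400; V=2.400000+-2.400000+1.440000=1.4400
k=3 load: inc=1.440000, refl=1.440000·-1.000000=-1.4400; V=0.000000+1.440000+-1.440000=0.0000
k=4 src: inc=-1.440000, refl=-1.440000·-0.600000=0.8640; V=1.440000+-1.440000+0.864000=0.8640
k=5 load: inc=0.864000, refl=0.864000·-1.000000=-0.8640; V=0.000000+0.864000+-0.864000=0.0000
k=6 src: inc=-0.864000, refl=-0.864000·-0.600000=0.5184; V=0.864000+-0.864000+0.518400=0.5184
k=7 load: inc=0.518400, refl=0.518400·-1.000000=-0.5184; V=0.000000+0.518400+-0.518400=0.0000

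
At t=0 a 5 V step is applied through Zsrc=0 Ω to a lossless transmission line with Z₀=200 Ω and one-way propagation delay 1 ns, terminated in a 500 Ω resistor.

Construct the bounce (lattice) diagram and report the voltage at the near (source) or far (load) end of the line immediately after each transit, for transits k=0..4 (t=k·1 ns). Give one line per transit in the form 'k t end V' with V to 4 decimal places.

Γ_L=0.428571, Γ_S=-1.000000; launch V₁=5·200/200=5.000000
k=0 src: V=5.0000
k=1 load: inc=5.000000, refl=5.000000·0.428571=2.1429; V=0.000000+5.000000+2.142857=7.1429
k=2 src: inc=2.142857, refl=2.142857·-1.000000=-2.1429; V=5.000000+2.142857+-2.142857=5.0000
k=3 load: inc=-2.142857, refl=-2.142857·0.428571=-0.9184; V=7.142857+-2.142857+-0.918367=4.0816
k=4 src: inc=-0.918367, refl=-0.918367·-1.000000=0.9184; V=5.000000+-0.918367+0.918367=5.0000

0 0 source 5.0000
1 1 load 7.1429
2 2 source 5.0000
3 3 load 4.0816
4 4 source 5.0000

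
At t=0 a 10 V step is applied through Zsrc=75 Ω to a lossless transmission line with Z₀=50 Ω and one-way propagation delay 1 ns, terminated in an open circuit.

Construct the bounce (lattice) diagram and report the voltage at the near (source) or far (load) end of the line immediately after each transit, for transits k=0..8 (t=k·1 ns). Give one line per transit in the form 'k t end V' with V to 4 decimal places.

0 0 source 4.0000
1 1 load 8.0000
2 2 source 8.8000
3 3 load 9.6000
4 4 source 9.7600
5 5 load 9.9200
6 6 source 9.9520
7 7 load 9.9840
8 8 source 9.9904

Γ_L=1.000000, Γ_S=0.200000; launch V₁=10·50/125=4.000000
k=0 src: V=4.0000
k=1 load: inc=4.000000, refl=4.000000·1.000000=4.0000; V=0.000000+4.000000+4.000000=8.0000
k=2 src: inc=4.000000, refl=4.000000·0.200000=0.8000; V=4.000000+4.000000+0.800000=8.8000
k=3 load: inc=0.800000, refl=0.800000·1.000000=0.8000; V=8.000000+0.800000+0.800000=9.6000
k=4 src: inc=0.800000, refl=0.800000·0.200000=0.1600; V=8.800000+0.800000+0.160000=9.7600
k=5 load: inc=0.160000, refl=0.160000·1.000000=0.1600; V=9.600000+0.160000+0.160000=9.9200
k=6 src: inc=0.160000, refl=0.160000·0.200000=0.0320; V=9.760000+0.160000+0.032000=9.9520
k=7 load: inc=0.032000, refl=0.032000·1.000000=0.0320; V=9.920000+0.032000+0.032000=9.9840
k=8 src: inc=0.032000, refl=0.032000·0.200000=0.0064; V=9.952000+0.032000+0.006400=9.9904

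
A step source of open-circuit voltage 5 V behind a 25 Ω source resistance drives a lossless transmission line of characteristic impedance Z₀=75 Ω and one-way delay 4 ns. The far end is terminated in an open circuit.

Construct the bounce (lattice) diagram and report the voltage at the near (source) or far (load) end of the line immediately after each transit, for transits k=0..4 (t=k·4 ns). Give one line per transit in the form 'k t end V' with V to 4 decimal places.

Γ_L=1.000000, Γ_S=-0.500000; launch V₁=5·75/100=3.750000
k=0 src: V=3.7500
k=1 load: inc=3.750000, refl=3.750000·1.000000=3.7500; V=0.000000+3.750000+3.750000=7.5000
k=2 src: inc=3.750000, refl=3.750000·-0.500000=-1.8750; V=3.750000+3.750000+-1.875000=5.6250
k=3 load: inc=-1.875000, refl=-1.875000·1.000000=-1.8750; V=7.500000+-1.875000+-1.875000=3.7500
k=4 src: inc=-1.875000, refl=-1.875000·-0.500000=0.9375; V=5.625000+-1.875000+0.937500=4.6875

0 0 source 3.7500
1 4 load 7.5000
2 8 source 5.6250
3 12 load 3.7500
4 16 source 4.6875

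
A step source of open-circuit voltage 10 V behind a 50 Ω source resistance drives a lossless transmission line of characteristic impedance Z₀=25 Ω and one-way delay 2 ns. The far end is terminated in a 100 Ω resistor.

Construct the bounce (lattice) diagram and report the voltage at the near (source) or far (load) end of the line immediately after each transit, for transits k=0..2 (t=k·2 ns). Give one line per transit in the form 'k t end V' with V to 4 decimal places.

Γ_L=0.600000, Γ_S=0.333333; launch V₁=10·25/75=3.333333
k=0 src: V=3.3333
k=1 load: inc=3.333333, refl=3.333333·0.600000=2.0000; V=0.000000+3.333333+2.000000=5.3333
k=2 src: inc=2.000000, refl=2.000000·0.333333=0.6667; V=3.333333+2.000000+0.666667=6.0000

0 0 source 3.3333
1 2 load 5.3333
2 4 source 6.0000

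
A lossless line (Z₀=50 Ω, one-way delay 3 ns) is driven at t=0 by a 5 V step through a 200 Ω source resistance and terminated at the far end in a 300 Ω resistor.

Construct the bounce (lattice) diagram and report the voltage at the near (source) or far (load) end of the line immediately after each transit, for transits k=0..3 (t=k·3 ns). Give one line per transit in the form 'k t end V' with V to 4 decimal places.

Γ_L=0.714286, Γ_S=0.600000; launch V₁=5·50/250=1.000000
k=0 src: V=1.0000
k=1 load: inc=1.000000, refl=1.000000·0.714286=0.7143; V=0.000000+1.000000+0.714286=1.7143
k=2 src: inc=0.714286, refl=0.714286·0.600000=0.4286; V=1.000000+0.714286+0.428571=2.1429
k=3 load: inc=0.428571, refl=0.428571·0.714286=0.3061; V=1.714286+0.428571+0.306122=2.4490

0 0 source 1.0000
1 3 load 1.7143
2 6 source 2.1429
3 9 load 2.4490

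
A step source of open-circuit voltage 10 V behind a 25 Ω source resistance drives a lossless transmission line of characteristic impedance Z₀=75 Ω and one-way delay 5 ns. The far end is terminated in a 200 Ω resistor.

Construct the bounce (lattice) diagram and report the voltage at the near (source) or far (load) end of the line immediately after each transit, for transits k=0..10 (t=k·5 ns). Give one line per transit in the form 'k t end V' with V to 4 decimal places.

Γ_L=0.454545, Γ_S=-0.500000; launch V₁=10·75/100=7.500000
k=0 src: V=7.5000
k=1 load: inc=7.500000, refl=7.500000·0.454545=3.4091; V=0.000000+7.500000+3.409091=10.9091
k=2 src: inc=3.409091, refl=3.409091·-0.500000=-1.7045; V=7.500000+3.409091+-1.704545=9.2045
k=3 load: inc=-1.704545, refl=-1.704545·0.454545=-0.7748; V=10.909091+-1.704545+-0.774793=8.4298
k=4 src: inc=-0.774793, refl=-0.774793·-0.500000=0.3874; V=9.204545+-0.774793+0.387397=8.8171
k=5 load: inc=0.387397, refl=0.387397·0.454545=0.1761; V=8.429752+0.387397+0.176089=8.9932
k=6 src: inc=0.176089, refl=0.176089·-0.500000=-0.0880; V=8.817149+0.176089+-0.088045=8.9052
k=7 load: inc=-0.088045, refl=-0.088045·0.454545=-0.0400; V=8.993238+-0.088045+-0.040020=8.8652
k=8 src: inc=-0.040020, refl=-0.040020·-0.500000=0.0200; V=8.905193+-0.040020+0.020010=8.8852
k=9 load: inc=0.020010, refl=0.020010·0.454545=0.0091; V=8.865173+0.020010+0.009096=8.8943
k=10 src: inc=0.009096, refl=0.009096·-0.500000=-0.0045; V=8.885183+0.009096+-0.004548=8.8897

0 0 source 7.5000
1 5 load 10.9091
2 10 source 9.2045
3 15 load 8.4298
4 20 source 8.8171
5 25 load 8.9932
6 30 source 8.9052
7 35 load 8.8652
8 40 source 8.8852
9 45 load 8.8943
10 50 source 8.8897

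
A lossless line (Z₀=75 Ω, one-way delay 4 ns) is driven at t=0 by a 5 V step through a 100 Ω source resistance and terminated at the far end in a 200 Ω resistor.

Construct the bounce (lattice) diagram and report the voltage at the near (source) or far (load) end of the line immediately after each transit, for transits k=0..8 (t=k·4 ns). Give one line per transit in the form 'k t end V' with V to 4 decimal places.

0 0 source 2.1429
1 4 load 3.1169
2 8 source 3.2560
3 12 load 3.3193
4 16 source 3.3283
5 20 load 3.3324
6 24 source 3.3330
7 28 load 3.3333
8 32 source 3.3333

Γ_L=0.454545, Γ_S=0.142857; launch V₁=5·75/175=2.142857
k=0 src: V=2.1429
k=1 load: inc=2.142857, refl=2.142857·0.454545=0.9740; V=0.000000+2.142857+0.974026=3.1169
k=2 src: inc=0.974026, refl=0.974026·0.142857=0.1391; V=2.142857+0.974026+0.139147=3.2560
k=3 load: inc=0.139147, refl=0.139147·0.454545=0.0632; V=3.116883+0.139147+0.063248=3.3193
k=4 src: inc=0.063248, refl=0.063248·0.142857=0.0090; V=3.256030+0.063248+0.009035=3.3283
k=5 load: inc=0.009035, refl=0.009035·0.454545=0.0041; V=3.319278+0.009035+0.004107=3.3324
k=6 src: inc=0.004107, refl=0.004107·0.142857=0.0006; V=3.328314+0.004107+0.000587=3.3330
k=7 load: inc=0.000587, refl=0.000587·0.454545=0.0003; V=3.332421+0.000587+0.000267=3.3333
k=8 src: inc=0.000267, refl=0.000267·0.142857=0.0000; V=3.333007+0.000267+0.000038=3.3333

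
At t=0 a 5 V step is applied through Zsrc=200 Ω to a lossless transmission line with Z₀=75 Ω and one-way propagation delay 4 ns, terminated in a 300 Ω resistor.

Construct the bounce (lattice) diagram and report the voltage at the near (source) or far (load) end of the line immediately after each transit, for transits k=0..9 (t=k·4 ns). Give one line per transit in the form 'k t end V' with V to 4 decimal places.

0 0 source 1.3636
1 4 load 2.1818
2 8 source 2.5537
3 12 load 2.7769
4 16 source 2.8783
5 20 load 2.9391
6 24 source 2.9668
7 28 load 2.9834
8 32 source 2.9909
9 36 load 2.9955

Γ_L=0.600000, Γ_S=0.454545; launch V₁=5·75/275=1.363636
k=0 src: V=1.3636
k=1 load: inc=1.363636, refl=1.363636·0.600000=0.8182; V=0.000000+1.363636+0.818182=2.1818
k=2 src: inc=0.818182, refl=0.818182·0.454545=0.3719; V=1.363636+0.818182+0.371901=2.5537
k=3 load: inc=0.371901, refl=0.371901·0.600000=0.2231; V=2.181818+0.371901+0.223140=2.7769
k=4 src: inc=0.223140, refl=0.223140·0.454545=0.1014; V=2.553719+0.223140+0.101427=2.8783
k=5 load: inc=0.101427, refl=0.101427·0.600000=0.0609; V=2.776860+0.101427+0.060856=2.9391
k=6 src: inc=0.060856, refl=0.060856·0.454545=0.0277; V=2.878287+0.060856+0.027662=2.9668
k=7 load: inc=0.027662, refl=0.027662·0.600000=0.0166; V=2.939144+0.027662+0.016597=2.9834
k=8 src: inc=0.016597, refl=0.016597·0.454545=0.0075; V=2.966806+0.016597+0.007544=2.9909
k=9 load: inc=0.007544, refl=0.007544·0.600000=0.0045; V=2.983403+0.007544+0.004527=2.9955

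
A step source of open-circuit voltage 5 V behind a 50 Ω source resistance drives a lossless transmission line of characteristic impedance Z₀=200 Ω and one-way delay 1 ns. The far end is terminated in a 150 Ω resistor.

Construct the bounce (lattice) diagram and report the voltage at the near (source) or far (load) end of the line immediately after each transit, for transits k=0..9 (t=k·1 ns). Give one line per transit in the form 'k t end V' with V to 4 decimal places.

0 0 source 4.0000
1 1 load 3.4286
2 2 source 3.7714
3 3 load 3.7224
4 4 source 3.7518
5 5 load 3.7476
6 6 source 3.7502
7 7 load 3.7498
8 8 source 3.7500
9 9 load 3.7500

Γ_L=-0.142857, Γ_S=-0.600000; launch V₁=5·200/250=4.000000
k=0 src: V=4.0000
k=1 load: inc=4.000000, refl=4.000000·-0.142857=-0.5714; V=0.000000+4.000000+-0.571429=3.4286
k=2 src: inc=-0.571429, refl=-0.571429·-0.600000=0.3429; V=4.000000+-0.571429+0.342857=3.7714
k=3 load: inc=0.342857, refl=0.342857·-0.142857=-0.0490; V=3.428571+0.342857+-0.048980=3.7224
k=4 src: inc=-0.048980, refl=-0.048980·-0.600000=0.0294; V=3.771429+-0.048980+0.029388=3.7518
k=5 load: inc=0.029388, refl=0.029388·-0.142857=-0.0042; V=3.722449+0.029388+-0.004198=3.7476
k=6 src: inc=-0.004198, refl=-0.004198·-0.600000=0.0025; V=3.751837+-0.004198+0.002519=3.7502
k=7 load: inc=0.002519, refl=0.002519·-0.142857=-0.0004; V=3.747638+0.002519+-0.000360=3.7498
k=8 src: inc=-0.000360, refl=-0.000360·-0.600000=0.0002; V=3.750157+-0.000360+0.000216=3.7500
k=9 load: inc=0.000216, refl=0.000216·-0.142857=-0.0000; V=3.749798+0.000216+-0.000031=3.7500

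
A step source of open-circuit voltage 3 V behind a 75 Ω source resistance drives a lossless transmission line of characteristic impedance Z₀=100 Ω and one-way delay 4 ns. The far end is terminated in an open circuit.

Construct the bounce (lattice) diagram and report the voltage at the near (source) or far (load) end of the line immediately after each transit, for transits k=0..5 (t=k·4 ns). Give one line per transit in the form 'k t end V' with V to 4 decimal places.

0 0 source 1.7143
1 4 load 3.4286
2 8 source 3.1837
3 12 load 2.9388
4 16 source 2.9738
5 20 load 3.0087

Γ_L=1.000000, Γ_S=-0.142857; launch V₁=3·100/175=1.714286
k=0 src: V=1.7143
k=1 load: inc=1.714286, refl=1.714286·1.000000=1.7143; V=0.000000+1.714286+1.714286=3.4286
k=2 src: inc=1.714286, refl=1.714286·-0.142857=-0.2449; V=1.714286+1.714286+-0.244898=3.1837
k=3 load: inc=-0.244898, refl=-0.244898·1.000000=-0.2449; V=3.428571+-0.244898+-0.244898=2.9388
k=4 src: inc=-0.244898, refl=-0.244898·-0.142857=0.0350; V=3.183673+-0.244898+0.034985=2.9738
k=5 load: inc=0.034985, refl=0.034985·1.000000=0.0350; V=2.938776+0.034985+0.034985=3.0087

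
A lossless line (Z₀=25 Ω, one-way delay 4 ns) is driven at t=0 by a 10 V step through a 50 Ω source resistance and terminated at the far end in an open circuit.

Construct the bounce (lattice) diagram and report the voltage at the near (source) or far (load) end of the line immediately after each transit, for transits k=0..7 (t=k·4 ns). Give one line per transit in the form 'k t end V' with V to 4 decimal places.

0 0 source 3.3333
1 4 load 6.6667
2 8 source 7.7778
3 12 load 8.8889
4 16 source 9.2593
5 20 load 9.6296
6 24 source 9.7531
7 28 load 9.8765

Γ_L=1.000000, Γ_S=0.333333; launch V₁=10·25/75=3.333333
k=0 src: V=3.3333
k=1 load: inc=3.333333, refl=3.333333·1.000000=3.3333; V=0.000000+3.333333+3.333333=6.6667
k=2 src: inc=3.333333, refl=3.333333·0.333333=1.1111; V=3.333333+3.333333+1.111111=7.7778
k=3 load: inc=1.111111, refl=1.111111·1.000000=1.1111; V=6.666667+1.111111+1.111111=8.8889
k=4 src: inc=1.111111, refl=1.111111·0.333333=0.3704; V=7.777778+1.111111+0.370370=9.2593
k=5 load: inc=0.370370, refl=0.370370·1.000000=0.3704; V=8.888889+0.370370+0.370370=9.6296
k=6 src: inc=0.370370, refl=0.370370·0.333333=0.1235; V=9.259259+0.370370+0.123457=9.7531
k=7 load: inc=0.123457, refl=0.123457·1.000000=0.1235; V=9.629630+0.123457+0.123457=9.8765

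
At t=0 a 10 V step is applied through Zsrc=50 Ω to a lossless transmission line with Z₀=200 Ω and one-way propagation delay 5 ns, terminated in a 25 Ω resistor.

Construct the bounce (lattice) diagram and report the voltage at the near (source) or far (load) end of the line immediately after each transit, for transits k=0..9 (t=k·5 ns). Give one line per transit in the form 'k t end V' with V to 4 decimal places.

0 0 source 8.0000
1 5 load 1.7778
2 10 source 5.5111
3 15 load 2.6074
4 20 source 4.3496
5 25 load 2.9946
6 30 source 3.8076
7 35 load 3.1752
8 40 source 3.5547
9 45 load 3.2596

Γ_L=-0.777778, Γ_S=-0.600000; launch V₁=10·200/250=8.000000
k=0 src: V=8.0000
k=1 load: inc=8.000000, refl=8.000000·-0.777778=-6.2222; V=0.000000+8.000000+-6.222222=1.7778
k=2 src: inc=-6.222222, refl=-6.222222·-0.600000=3.7333; V=8.000000+-6.222222+3.733333=5.5111
k=3 load: inc=3.733333, refl=3.733333·-0.777778=-2.9037; V=1.777778+3.733333+-2.903704=2.6074
k=4 src: inc=-2.903704, refl=-2.903704·-0.600000=1.7422; V=5.511111+-2.903704+1.742222=4.3496
k=5 load: inc=1.742222, refl=1.742222·-0.777778=-1.3551; V=2.607407+1.742222+-1.355062=2.9946
k=6 src: inc=-1.355062, refl=-1.355062·-0.600000=0.8130; V=4.349630+-1.355062+0.813037=3.8076
k=7 load: inc=0.813037, refl=0.813037·-0.777778=-0.6324; V=2.994568+0.813037+-0.632362=3.1752
k=8 src: inc=-0.632362, refl=-0.632362·-0.600000=0.3794; V=3.807605+-0.632362+0.379417=3.5547
k=9 load: inc=0.379417, refl=0.379417·-0.777778=-0.2951; V=3.175243+0.379417+-0.295102=3.2596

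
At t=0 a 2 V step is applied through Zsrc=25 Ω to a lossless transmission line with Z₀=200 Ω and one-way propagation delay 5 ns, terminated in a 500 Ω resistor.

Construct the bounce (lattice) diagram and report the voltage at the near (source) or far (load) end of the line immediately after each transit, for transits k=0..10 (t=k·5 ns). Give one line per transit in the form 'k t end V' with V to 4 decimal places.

Γ_L=0.428571, Γ_S=-0.777778; launch V₁=2·200/225=1.777778
k=0 src: V=1.7778
k=1 load: inc=1.777778, refl=1.777778·0.428571=0.7619; V=0.000000+1.777778+0.761905=2.5397
k=2 src: inc=0.761905, refl=0.761905·-0.777778=-0.5926; V=1.777778+0.761905+-0.592593=1.9471
k=3 load: inc=-0.592593, refl=-0.592593·0.428571=-0.2540; V=2.539683+-0.592593+-0.253968=1.6931
k=4 src: inc=-0.253968, refl=-0.253968·-0.777778=0.1975; V=1.947090+-0.253968+0.197531=1.8907
k=5 load: inc=0.197531, refl=0.197531·0.428571=0.0847; V=1.693122+0.197531+0.084656=1.9753
k=6 src: inc=0.084656, refl=0.084656·-0.777778=-0.0658; V=1.890653+0.084656+-0.065844=1.9095
k=7 load: inc=-0.065844, refl=-0.065844·0.428571=-0.0282; V=1.975309+-0.065844+-0.028219=1.8812
k=8 src: inc=-0.028219, refl=-0.028219·-0.777778=0.0219; V=1.909465+-0.028219+0.021948=1.9032
k=9 load: inc=0.021948, refl=0.021948·0.428571=0.0094; V=1.881246+0.021948+0.009406=1.9126
k=10 src: inc=0.009406, refl=0.009406·-0.777778=-0.0073; V=1.903194+0.009406+-0.007316=1.9053

0 0 source 1.7778
1 5 load 2.5397
2 10 source 1.9471
3 15 load 1.6931
4 20 source 1.8907
5 25 load 1.9753
6 30 source 1.9095
7 35 load 1.8812
8 40 source 1.9032
9 45 load 1.9126
10 50 source 1.9053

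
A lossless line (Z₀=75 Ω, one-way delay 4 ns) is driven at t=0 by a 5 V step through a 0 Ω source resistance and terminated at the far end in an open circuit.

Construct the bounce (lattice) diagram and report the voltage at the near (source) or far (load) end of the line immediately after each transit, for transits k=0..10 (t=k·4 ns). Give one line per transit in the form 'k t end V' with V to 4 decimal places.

0 0 source 5.0000
1 4 load 10.0000
2 8 source 5.0000
3 12 load 0.0000
4 16 source 5.0000
5 20 load 10.0000
6 24 source 5.0000
7 28 load 0.0000
8 32 source 5.0000
9 36 load 10.0000
10 40 source 5.0000

Γ_L=1.000000, Γ_S=-1.000000; launch V₁=5·75/75=5.000000
k=0 src: V=5.0000
k=1 load: inc=5.000000, refl=5.000000·1.000000=5.0000; V=0.000000+5.000000+5.000000=10.0000
k=2 src: inc=5.000000, refl=5.000000·-1.000000=-5.0000; V=5.000000+5.000000+-5.000000=5.0000
k=3 load: inc=-5.000000, refl=-5.000000·1.000000=-5.0000; V=10.000000+-5.000000+-5.000000=0.0000
k=4 src: inc=-5.000000, refl=-5.000000·-1.000000=5.0000; V=5.000000+-5.000000+5.000000=5.0000
k=5 load: inc=5.000000, refl=5.000000·1.000000=5.0000; V=0.000000+5.000000+5.000000=10.0000
k=6 src: inc=5.000000, refl=5.000000·-1.000000=-5.0000; V=5.000000+5.000000+-5.000000=5.0000
k=7 load: inc=-5.000000, refl=-5.000000·1.000000=-5.0000; V=10.000000+-5.000000+-5.000000=0.0000
k=8 src: inc=-5.000000, refl=-5.000000·-1.000000=5.0000; V=5.000000+-5.000000+5.000000=5.0000
k=9 load: inc=5.000000, refl=5.000000·1.000000=5.0000; V=0.000000+5.000000+5.000000=10.0000
k=10 src: inc=5.000000, refl=5.000000·-1.000000=-5.0000; V=5.000000+5.000000+-5.000000=5.0000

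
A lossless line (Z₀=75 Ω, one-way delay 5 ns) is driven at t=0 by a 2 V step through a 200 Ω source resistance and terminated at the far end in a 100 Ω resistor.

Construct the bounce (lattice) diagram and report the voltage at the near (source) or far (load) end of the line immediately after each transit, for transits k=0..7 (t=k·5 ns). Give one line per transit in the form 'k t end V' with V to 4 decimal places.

Γ_L=0.142857, Γ_S=0.454545; launch V₁=2·75/275=0.545455
k=0 src: V=0.5455
k=1 load: inc=0.545455, refl=0.545455·0.142857=0.0779; V=0.000000+0.545455+0.077922=0.6234
k=2 src: inc=0.077922, refl=0.077922·0.454545=0.0354; V=0.545455+0.077922+0.035419=0.6588
k=3 load: inc=0.035419, refl=0.035419·0.142857=0.0051; V=0.623377+0.035419+0.005060=0.6639
k=4 src: inc=0.005060, refl=0.005060·0.454545=0.0023; V=0.658796+0.005060+0.002300=0.6662
k=5 load: inc=0.002300, refl=0.002300·0.142857=0.0003; V=0.663856+0.002300+0.000329=0.6665
k=6 src: inc=0.000329, refl=0.000329·0.454545=0.0001; V=0.666156+0.000329+0.000149=0.6666
k=7 load: inc=0.000149, refl=0.000149·0.142857=0.0000; V=0.666484+0.000149+0.000021=0.6667

0 0 source 0.5455
1 5 load 0.6234
2 10 source 0.6588
3 15 load 0.6639
4 20 source 0.6662
5 25 load 0.6665
6 30 source 0.6666
7 35 load 0.6667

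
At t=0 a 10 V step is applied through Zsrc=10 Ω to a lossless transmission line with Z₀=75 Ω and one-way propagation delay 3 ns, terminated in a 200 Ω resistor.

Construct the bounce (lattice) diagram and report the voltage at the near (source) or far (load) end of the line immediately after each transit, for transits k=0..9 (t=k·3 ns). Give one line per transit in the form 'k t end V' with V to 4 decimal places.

0 0 source 8.8235
1 3 load 12.8342
2 6 source 9.7672
3 9 load 8.3731
4 12 source 9.4392
5 15 load 9.9238
6 18 source 9.5532
7 21 load 9.3848
8 24 source 9.5136
9 27 load 9.5721

Γ_L=0.454545, Γ_S=-0.764706; launch V₁=10·75/85=8.823529
k=0 src: V=8.8235
k=1 load: inc=8.823529, refl=8.823529·0.454545=4.0107; V=0.000000+8.823529+4.010695=12.8342
k=2 src: inc=4.010695, refl=4.010695·-0.764706=-3.0670; V=8.823529+4.010695+-3.067002=9.7672
k=3 load: inc=-3.067002, refl=-3.067002·0.454545=-1.3941; V=12.834225+-3.067002+-1.394092=8.3731
k=4 src: inc=-1.394092, refl=-1.394092·-0.764706=1.0661; V=9.767222+-1.394092+1.066070=9.4392
k=5 load: inc=1.066070, refl=1.066070·0.454545=0.4846; V=8.373130+1.066070+0.484577=9.9238
k=6 src: inc=0.484577, refl=0.484577·-0.764706=-0.3706; V=9.439201+0.484577+-0.370559=9.5532
k=7 load: inc=-0.370559, refl=-0.370559·0.454545=-0.1684; V=9.923778+-0.370559+-0.168436=9.3848
k=8 src: inc=-0.168436, refl=-0.168436·-0.764706=0.1288; V=9.553219+-0.168436+0.128804=9.5136
k=9 load: inc=0.128804, refl=0.128804·0.454545=0.0585; V=9.384783+0.128804+0.058547=9.5721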